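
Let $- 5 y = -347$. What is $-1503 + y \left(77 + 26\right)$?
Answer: $\frac{28226}{5} \approx 5645.2$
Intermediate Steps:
$y = \frac{347}{5}$ ($y = \left(- \frac{1}{5}\right) \left(-347\right) = \frac{347}{5} \approx 69.4$)
$-1503 + y \left(77 + 26\right) = -1503 + \frac{347 \left(77 + 26\right)}{5} = -1503 + \frac{347}{5} \cdot 103 = -1503 + \frac{35741}{5} = \frac{28226}{5}$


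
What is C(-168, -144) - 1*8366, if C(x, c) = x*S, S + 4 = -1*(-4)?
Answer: -8366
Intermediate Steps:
S = 0 (S = -4 - 1*(-4) = -4 + 4 = 0)
C(x, c) = 0 (C(x, c) = x*0 = 0)
C(-168, -144) - 1*8366 = 0 - 1*8366 = 0 - 8366 = -8366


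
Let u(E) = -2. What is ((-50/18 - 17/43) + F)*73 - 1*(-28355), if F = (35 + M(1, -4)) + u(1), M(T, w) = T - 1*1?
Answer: 11816024/387 ≈ 30532.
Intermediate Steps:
M(T, w) = -1 + T (M(T, w) = T - 1 = -1 + T)
F = 33 (F = (35 + (-1 + 1)) - 2 = (35 + 0) - 2 = 35 - 2 = 33)
((-50/18 - 17/43) + F)*73 - 1*(-28355) = ((-50/18 - 17/43) + 33)*73 - 1*(-28355) = ((-50*1/18 - 17*1/43) + 33)*73 + 28355 = ((-25/9 - 17/43) + 33)*73 + 28355 = (-1228/387 + 33)*73 + 28355 = (11543/387)*73 + 28355 = 842639/387 + 28355 = 11816024/387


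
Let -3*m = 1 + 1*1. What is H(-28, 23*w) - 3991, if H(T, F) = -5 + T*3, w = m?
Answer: -4080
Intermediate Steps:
m = -⅔ (m = -(1 + 1*1)/3 = -(1 + 1)/3 = -⅓*2 = -⅔ ≈ -0.66667)
w = -⅔ ≈ -0.66667
H(T, F) = -5 + 3*T
H(-28, 23*w) - 3991 = (-5 + 3*(-28)) - 3991 = (-5 - 84) - 3991 = -89 - 3991 = -4080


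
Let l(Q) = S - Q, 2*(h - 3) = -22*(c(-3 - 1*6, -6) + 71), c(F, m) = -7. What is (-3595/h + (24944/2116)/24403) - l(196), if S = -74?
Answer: 2489734722191/9049340087 ≈ 275.13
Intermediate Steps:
h = -701 (h = 3 + (-22*(-7 + 71))/2 = 3 + (-22*64)/2 = 3 + (½)*(-1408) = 3 - 704 = -701)
l(Q) = -74 - Q
(-3595/h + (24944/2116)/24403) - l(196) = (-3595/(-701) + (24944/2116)/24403) - (-74 - 1*196) = (-3595*(-1/701) + (24944*(1/2116))*(1/24403)) - (-74 - 196) = (3595/701 + (6236/529)*(1/24403)) - 1*(-270) = (3595/701 + 6236/12909187) + 270 = 46412898701/9049340087 + 270 = 2489734722191/9049340087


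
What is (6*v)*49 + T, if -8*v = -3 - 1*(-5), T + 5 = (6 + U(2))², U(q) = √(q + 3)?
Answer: -75/2 + 12*√5 ≈ -10.667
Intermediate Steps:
U(q) = √(3 + q)
T = -5 + (6 + √5)² (T = -5 + (6 + √(3 + 2))² = -5 + (6 + √5)² ≈ 62.833)
v = -¼ (v = -(-3 - 1*(-5))/8 = -(-3 + 5)/8 = -⅛*2 = -¼ ≈ -0.25000)
(6*v)*49 + T = (6*(-¼))*49 + (36 + 12*√5) = -3/2*49 + (36 + 12*√5) = -147/2 + (36 + 12*√5) = -75/2 + 12*√5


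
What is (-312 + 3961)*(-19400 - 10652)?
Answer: -109659748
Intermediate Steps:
(-312 + 3961)*(-19400 - 10652) = 3649*(-30052) = -109659748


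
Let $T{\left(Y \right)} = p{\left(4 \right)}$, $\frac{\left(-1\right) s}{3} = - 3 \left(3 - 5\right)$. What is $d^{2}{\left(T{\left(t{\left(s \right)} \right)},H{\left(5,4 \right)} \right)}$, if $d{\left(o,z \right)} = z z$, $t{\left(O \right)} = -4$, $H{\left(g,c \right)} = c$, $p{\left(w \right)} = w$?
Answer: $256$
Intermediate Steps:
$s = -18$ ($s = - 3 \left(- 3 \left(3 - 5\right)\right) = - 3 \left(\left(-3\right) \left(-2\right)\right) = \left(-3\right) 6 = -18$)
$T{\left(Y \right)} = 4$
$d{\left(o,z \right)} = z^{2}$
$d^{2}{\left(T{\left(t{\left(s \right)} \right)},H{\left(5,4 \right)} \right)} = \left(4^{2}\right)^{2} = 16^{2} = 256$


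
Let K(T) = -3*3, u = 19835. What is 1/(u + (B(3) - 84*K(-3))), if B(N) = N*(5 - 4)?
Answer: 1/20594 ≈ 4.8558e-5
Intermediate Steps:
K(T) = -9
B(N) = N (B(N) = N*1 = N)
1/(u + (B(3) - 84*K(-3))) = 1/(19835 + (3 - 84*(-9))) = 1/(19835 + (3 + 756)) = 1/(19835 + 759) = 1/20594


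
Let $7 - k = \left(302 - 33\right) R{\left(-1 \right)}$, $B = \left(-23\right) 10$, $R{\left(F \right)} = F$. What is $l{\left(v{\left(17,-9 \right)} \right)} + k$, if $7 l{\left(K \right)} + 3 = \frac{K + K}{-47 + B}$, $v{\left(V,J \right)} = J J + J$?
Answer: $\frac{534189}{1939} \approx 275.5$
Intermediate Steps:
$B = -230$
$v{\left(V,J \right)} = J + J^{2}$ ($v{\left(V,J \right)} = J^{2} + J = J + J^{2}$)
$k = 276$ ($k = 7 - \left(302 - 33\right) \left(-1\right) = 7 - 269 \left(-1\right) = 7 - -269 = 7 + 269 = 276$)
$l{\left(K \right)} = - \frac{3}{7} - \frac{2 K}{1939}$ ($l{\left(K \right)} = - \frac{3}{7} + \frac{\left(K + K\right) \frac{1}{-47 - 230}}{7} = - \frac{3}{7} + \frac{2 K \frac{1}{-277}}{7} = - \frac{3}{7} + \frac{2 K \left(- \frac{1}{277}\right)}{7} = - \frac{3}{7} + \frac{\left(- \frac{2}{277}\right) K}{7} = - \frac{3}{7} - \frac{2 K}{1939}$)
$l{\left(v{\left(17,-9 \right)} \right)} + k = \left(- \frac{3}{7} - \frac{2 \left(- 9 \left(1 - 9\right)\right)}{1939}\right) + 276 = \left(- \frac{3}{7} - \frac{2 \left(\left(-9\right) \left(-8\right)\right)}{1939}\right) + 276 = \left(- \frac{3}{7} - \frac{144}{1939}\right) + 276 = - \frac{975}{1939} + 276 = \frac{534189}{1939}$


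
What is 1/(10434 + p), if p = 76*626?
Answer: 1/58010 ≈ 1.7238e-5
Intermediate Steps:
p = 47576
1/(10434 + p) = 1/(10434 + 47576) = 1/58010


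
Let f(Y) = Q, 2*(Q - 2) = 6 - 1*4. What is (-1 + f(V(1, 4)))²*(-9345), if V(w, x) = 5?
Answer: -37380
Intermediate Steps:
Q = 3 (Q = 2 + (6 - 1*4)/2 = 2 + (6 - 4)/2 = 2 + (½)*2 = 2 + 1 = 3)
f(Y) = 3
(-1 + f(V(1, 4)))²*(-9345) = (-1 + 3)²*(-9345) = 2²*(-9345) = 4*(-9345) = -37380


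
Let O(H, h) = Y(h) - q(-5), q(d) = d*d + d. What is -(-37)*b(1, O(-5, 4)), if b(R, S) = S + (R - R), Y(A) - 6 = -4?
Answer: -666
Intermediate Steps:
q(d) = d + d² (q(d) = d² + d = d + d²)
Y(A) = 2 (Y(A) = 6 - 4 = 2)
O(H, h) = -18 (O(H, h) = 2 - (-5)*(1 - 5) = 2 - (-5)*(-4) = 2 - 1*20 = 2 - 20 = -18)
b(R, S) = S (b(R, S) = S + 0 = S)
-(-37)*b(1, O(-5, 4)) = -(-37)*(-18) = -37*18 = -666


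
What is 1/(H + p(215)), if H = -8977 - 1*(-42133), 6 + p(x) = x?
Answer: 1/33365 ≈ 2.9972e-5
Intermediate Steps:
p(x) = -6 + x
H = 33156 (H = -8977 + 42133 = 33156)
1/(H + p(215)) = 1/(33156 + (-6 + 215)) = 1/(33156 + 209) = 1/33365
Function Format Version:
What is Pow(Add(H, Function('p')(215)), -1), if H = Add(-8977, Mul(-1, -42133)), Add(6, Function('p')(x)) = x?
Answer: Rational(1, 33365) ≈ 2.9972e-5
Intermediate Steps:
Function('p')(x) = Add(-6, x)
H = 33156 (H = Add(-8977, 42133) = 33156)
Pow(Add(H, Function('p')(215)), -1) = Pow(Add(33156, Add(-6, 215)), -1) = Pow(Add(33156, 209), -1) = Pow(33365, -1) = Rational(1, 33365)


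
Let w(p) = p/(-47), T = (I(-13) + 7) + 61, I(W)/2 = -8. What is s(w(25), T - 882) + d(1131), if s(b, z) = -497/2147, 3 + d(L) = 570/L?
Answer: -2207696/809419 ≈ -2.7275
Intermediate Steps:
d(L) = -3 + 570/L
I(W) = -16 (I(W) = 2*(-8) = -16)
T = 52 (T = (-16 + 7) + 61 = -9 + 61 = 52)
w(p) = -p/47 (w(p) = p*(-1/47) = -p/47)
s(b, z) = -497/2147 (s(b, z) = -497*1/2147 = -497/2147)
s(w(25), T - 882) + d(1131) = -497/2147 + (-3 + 570/1131) = -497/2147 + (-3 + 570*(1/1131)) = -497/2147 + (-3 + 190/377) = -497/2147 - 941/377 = -2207696/809419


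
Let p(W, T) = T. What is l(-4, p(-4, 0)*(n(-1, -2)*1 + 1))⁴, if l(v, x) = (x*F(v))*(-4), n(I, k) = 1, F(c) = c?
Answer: 0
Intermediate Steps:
l(v, x) = -4*v*x (l(v, x) = (x*v)*(-4) = (v*x)*(-4) = -4*v*x)
l(-4, p(-4, 0)*(n(-1, -2)*1 + 1))⁴ = (-4*(-4)*0*(1*1 + 1))⁴ = (-4*(-4)*0*(1 + 1))⁴ = (-4*(-4)*0*2)⁴ = (-4*(-4)*0)⁴ = 0⁴ = 0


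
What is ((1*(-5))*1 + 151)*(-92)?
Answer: -13432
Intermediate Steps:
((1*(-5))*1 + 151)*(-92) = (-5*1 + 151)*(-92) = (-5 + 151)*(-92) = 146*(-92) = -13432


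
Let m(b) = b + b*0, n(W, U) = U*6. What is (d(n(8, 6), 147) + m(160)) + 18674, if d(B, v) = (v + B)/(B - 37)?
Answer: 18651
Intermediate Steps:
n(W, U) = 6*U
d(B, v) = (B + v)/(-37 + B)
m(b) = b (m(b) = b + 0 = b)
(d(n(8, 6), 147) + m(160)) + 18674 = ((6*6 + 147)/(-37 + 6*6) + 160) + 18674 = ((36 + 147)/(-37 + 36) + 160) + 18674 = (183/(-1) + 160) + 18674 = (-1*183 + 160) + 18674 = (-183 + 160) + 18674 = -23 + 18674 = 18651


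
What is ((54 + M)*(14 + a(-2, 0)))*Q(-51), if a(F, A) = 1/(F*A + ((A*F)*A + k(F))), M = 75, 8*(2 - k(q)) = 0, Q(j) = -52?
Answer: -97266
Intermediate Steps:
k(q) = 2 (k(q) = 2 - ⅛*0 = 2 + 0 = 2)
a(F, A) = 1/(2 + A*F + F*A²) (a(F, A) = 1/(F*A + ((A*F)*A + 2)) = 1/(A*F + (F*A² + 2)) = 1/(A*F + (2 + F*A²)) = 1/(2 + A*F + F*A²))
((54 + M)*(14 + a(-2, 0)))*Q(-51) = ((54 + 75)*(14 + 1/(2 + 0*(-2) - 2*0²)))*(-52) = (129*(14 + 1/(2 + 0 - 2*0)))*(-52) = (129*(14 + 1/(2 + 0 + 0)))*(-52) = (129*(14 + 1/2))*(-52) = (129*(14 + ½))*(-52) = (129*(29/2))*(-52) = (3741/2)*(-52) = -97266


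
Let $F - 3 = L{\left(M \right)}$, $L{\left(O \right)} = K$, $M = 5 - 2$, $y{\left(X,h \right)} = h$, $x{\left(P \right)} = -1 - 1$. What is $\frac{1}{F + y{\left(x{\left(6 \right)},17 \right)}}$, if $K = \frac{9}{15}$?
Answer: $\frac{5}{103} \approx 0.048544$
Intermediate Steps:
$x{\left(P \right)} = -2$
$M = 3$ ($M = 5 - 2 = 3$)
$K = \frac{3}{5}$ ($K = 9 \cdot \frac{1}{15} = \frac{3}{5} \approx 0.6$)
$L{\left(O \right)} = \frac{3}{5}$
$F = \frac{18}{5}$ ($F = 3 + \frac{3}{5} = \frac{18}{5} \approx 3.6$)
$\frac{1}{F + y{\left(x{\left(6 \right)},17 \right)}} = \frac{1}{\frac{18}{5} + 17} = \frac{1}{\frac{103}{5}} = \frac{5}{103}$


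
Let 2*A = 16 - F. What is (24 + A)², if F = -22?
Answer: 1849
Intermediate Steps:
A = 19 (A = (16 - 1*(-22))/2 = (16 + 22)/2 = (½)*38 = 19)
(24 + A)² = (24 + 19)² = 43² = 1849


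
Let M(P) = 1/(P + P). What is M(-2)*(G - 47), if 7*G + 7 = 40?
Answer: 74/7 ≈ 10.571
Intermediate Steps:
G = 33/7 (G = -1 + (⅐)*40 = -1 + 40/7 = 33/7 ≈ 4.7143)
M(P) = 1/(2*P)
M(-2)*(G - 47) = ((½)/(-2))*(33/7 - 47) = ((½)*(-½))*(-296/7) = -¼*(-296/7) = 74/7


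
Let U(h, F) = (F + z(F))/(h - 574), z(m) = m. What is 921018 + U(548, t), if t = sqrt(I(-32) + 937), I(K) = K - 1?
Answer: 921018 - 2*sqrt(226)/13 ≈ 9.2102e+5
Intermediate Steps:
I(K) = -1 + K
t = 2*sqrt(226) (t = sqrt((-1 - 32) + 937) = sqrt(-33 + 937) = sqrt(904) = 2*sqrt(226) ≈ 30.067)
U(h, F) = 2*F/(-574 + h) (U(h, F) = (F + F)/(h - 574) = (2*F)/(-574 + h) = 2*F/(-574 + h))
921018 + U(548, t) = 921018 + 2*(2*sqrt(226))/(-574 + 548) = 921018 + 2*(2*sqrt(226))/(-26) = 921018 + 2*(2*sqrt(226))*(-1/26) = 921018 - 2*sqrt(226)/13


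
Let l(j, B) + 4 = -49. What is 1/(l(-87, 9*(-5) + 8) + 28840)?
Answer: 1/28787 ≈ 3.4738e-5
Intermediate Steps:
l(j, B) = -53 (l(j, B) = -4 - 49 = -53)
1/(l(-87, 9*(-5) + 8) + 28840) = 1/(-53 + 28840) = 1/28787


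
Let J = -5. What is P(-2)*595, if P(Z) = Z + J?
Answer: -4165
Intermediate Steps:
P(Z) = -5 + Z (P(Z) = Z - 5 = -5 + Z)
P(-2)*595 = (-5 - 2)*595 = -7*595 = -4165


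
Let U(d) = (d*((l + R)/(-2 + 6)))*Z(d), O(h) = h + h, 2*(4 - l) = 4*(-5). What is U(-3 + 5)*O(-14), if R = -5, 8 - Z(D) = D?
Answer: -756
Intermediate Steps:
l = 14 (l = 4 - 2*(-5) = 4 - 1/2*(-20) = 4 + 10 = 14)
Z(D) = 8 - D
O(h) = 2*h
U(d) = 9*d*(8 - d)/4 (U(d) = (d*((14 - 5)/(-2 + 6)))*(8 - d) = (d*(9/4))*(8 - d) = (9*d/4)*(8 - d) = 9*d*(8 - d)/4)
U(-3 + 5)*O(-14) = (9*(-3 + 5)*(8 - (-3 + 5))/4)*(2*(-14)) = ((9/4)*2*(8 - 1*2))*(-28) = ((9/4)*2*(8 - 2))*(-28) = ((9/4)*2*6)*(-28) = 27*(-28) = -756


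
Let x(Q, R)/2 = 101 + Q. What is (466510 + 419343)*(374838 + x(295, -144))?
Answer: 332752962390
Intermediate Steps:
x(Q, R) = 202 + 2*Q (x(Q, R) = 2*(101 + Q) = 202 + 2*Q)
(466510 + 419343)*(374838 + x(295, -144)) = (466510 + 419343)*(374838 + (202 + 2*295)) = 885853*(374838 + (202 + 590)) = 885853*(374838 + 792) = 885853*375630 = 332752962390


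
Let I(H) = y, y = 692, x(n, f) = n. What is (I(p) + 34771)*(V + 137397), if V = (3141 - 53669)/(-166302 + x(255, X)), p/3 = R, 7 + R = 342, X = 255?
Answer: 269689142820527/55349 ≈ 4.8725e+9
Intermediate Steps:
R = 335 (R = -7 + 342 = 335)
p = 1005 (p = 3*335 = 1005)
V = 50528/166047 (V = (3141 - 53669)/(-166302 + 255) = -50528/(-166047) = -50528*(-1/166047) = 50528/166047 ≈ 0.30430)
I(H) = 692
(I(p) + 34771)*(V + 137397) = (692 + 34771)*(50528/166047 + 137397) = 35463*(22814410187/166047) = 269689142820527/55349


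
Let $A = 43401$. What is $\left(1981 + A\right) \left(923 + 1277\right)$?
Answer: $99840400$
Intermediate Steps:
$\left(1981 + A\right) \left(923 + 1277\right) = \left(1981 + 43401\right) \left(923 + 1277\right) = 45382 \cdot 2200 = 99840400$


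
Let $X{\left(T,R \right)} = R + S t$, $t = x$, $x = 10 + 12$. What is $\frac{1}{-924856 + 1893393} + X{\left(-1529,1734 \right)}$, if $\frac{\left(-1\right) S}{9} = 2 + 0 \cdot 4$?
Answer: $\frac{1295902507}{968537} \approx 1338.0$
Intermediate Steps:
$x = 22$
$S = -18$ ($S = - 9 \left(2 + 0 \cdot 4\right) = - 9 \left(2 + 0\right) = \left(-9\right) 2 = -18$)
$t = 22$
$X{\left(T,R \right)} = -396 + R$ ($X{\left(T,R \right)} = R - 396 = -396 + R$)
$\frac{1}{-924856 + 1893393} + X{\left(-1529,1734 \right)} = \frac{1}{-924856 + 1893393} + \left(-396 + 1734\right) = \frac{1}{968537} + 1338 = \frac{1295902507}{968537}$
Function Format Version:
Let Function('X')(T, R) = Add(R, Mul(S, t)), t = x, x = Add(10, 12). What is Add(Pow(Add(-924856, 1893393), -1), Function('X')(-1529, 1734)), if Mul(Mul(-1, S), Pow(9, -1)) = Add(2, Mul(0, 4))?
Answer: Rational(1295902507, 968537) ≈ 1338.0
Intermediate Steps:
x = 22
S = -18 (S = Mul(-9, Add(2, Mul(0, 4))) = Mul(-9, Add(2, 0)) = Mul(-9, 2) = -18)
t = 22
Function('X')(T, R) = Add(-396, R) (Function('X')(T, R) = Add(R, Mul(-18, 22)) = Add(R, -396) = Add(-396, R))
Add(Pow(Add(-924856, 1893393), -1), Function('X')(-1529, 1734)) = Add(Pow(Add(-924856, 1893393), -1), Add(-396, 1734)) = Add(Pow(968537, -1), 1338) = Add(Rational(1, 968537), 1338) = Rational(1295902507, 968537)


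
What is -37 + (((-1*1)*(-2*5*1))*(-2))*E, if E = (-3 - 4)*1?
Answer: 103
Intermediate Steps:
E = -7 (E = -7*1 = -7)
-37 + (((-1*1)*(-2*5*1))*(-2))*E = -37 + (((-1*1)*(-2*5*1))*(-2))*(-7) = -37 + (-(-10)*(-2))*(-7) = -37 + (-1*(-10)*(-2))*(-7) = -37 + (10*(-2))*(-7) = -37 - 20*(-7) = -37 + 140 = 103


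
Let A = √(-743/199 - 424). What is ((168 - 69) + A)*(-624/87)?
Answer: -20592/29 - 208*I*√16938681/5771 ≈ -710.07 - 148.34*I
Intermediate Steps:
A = I*√16938681/199 (A = √(-743*1/199 - 424) = √(-743/199 - 424) = √(-85119/199) = I*√16938681/199 ≈ 20.682*I)
((168 - 69) + A)*(-624/87) = ((168 - 69) + I*√16938681/199)*(-624/87) = (99 + I*√16938681/199)*(-624*1/87) = (99 + I*√16938681/199)*(-208/29) = -20592/29 - 208*I*√16938681/5771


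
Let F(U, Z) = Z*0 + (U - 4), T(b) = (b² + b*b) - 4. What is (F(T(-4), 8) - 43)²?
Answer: 361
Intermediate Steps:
T(b) = -4 + 2*b² (T(b) = (b² + b²) - 4 = 2*b² - 4 = -4 + 2*b²)
F(U, Z) = -4 + U (F(U, Z) = 0 + (-4 + U) = -4 + U)
(F(T(-4), 8) - 43)² = ((-4 + (-4 + 2*(-4)²)) - 43)² = ((-4 + (-4 + 2*16)) - 43)² = ((-4 + (-4 + 32)) - 43)² = ((-4 + 28) - 43)² = (24 - 43)² = (-19)² = 361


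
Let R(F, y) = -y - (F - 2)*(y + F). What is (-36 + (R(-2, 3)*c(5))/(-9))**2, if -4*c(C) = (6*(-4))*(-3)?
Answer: 1156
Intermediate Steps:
R(F, y) = -y - (-2 + F)*(F + y)
c(C) = -18 (c(C) = -6*(-4)*(-3)/4 = -(-6)*(-3) = -1/4*72 = -18)
(-36 + (R(-2, 3)*c(5))/(-9))**2 = (-36 + ((3 - 1*(-2)**2 + 2*(-2) - 1*(-2)*3)*(-18))/(-9))**2 = (-36 + ((3 - 1*4 - 4 + 6)*(-18))*(-1/9))**2 = (-36 + ((3 - 4 - 4 + 6)*(-18))*(-1/9))**2 = (-36 + (1*(-18))*(-1/9))**2 = (-36 - 18*(-1/9))**2 = (-36 + 2)**2 = (-34)**2 = 1156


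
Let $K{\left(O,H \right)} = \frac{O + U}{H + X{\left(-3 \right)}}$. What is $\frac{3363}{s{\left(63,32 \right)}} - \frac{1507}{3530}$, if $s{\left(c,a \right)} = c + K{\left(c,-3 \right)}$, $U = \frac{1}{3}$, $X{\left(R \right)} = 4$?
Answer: $\frac{35043017}{1337870} \approx 26.193$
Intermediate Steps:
$U = \frac{1}{3} \approx 0.33333$
$K{\left(O,H \right)} = \frac{\frac{1}{3} + O}{4 + H}$ ($K{\left(O,H \right)} = \frac{O + \frac{1}{3}}{H + 4} = \frac{\frac{1}{3} + O}{4 + H}$)
$s{\left(c,a \right)} = \frac{1}{3} + 2 c$ ($s{\left(c,a \right)} = c + \frac{\frac{1}{3} + c}{4 - 3} = c + \frac{\frac{1}{3} + c}{1} = c + 1 \left(\frac{1}{3} + c\right) = c + \left(\frac{1}{3} + c\right) = \frac{1}{3} + 2 c$)
$\frac{3363}{s{\left(63,32 \right)}} - \frac{1507}{3530} = \frac{3363}{\frac{1}{3} + 2 \cdot 63} - \frac{1507}{3530} = \frac{3363}{\frac{1}{3} + 126} - \frac{1507}{3530} = \frac{3363}{\frac{379}{3}} - \frac{1507}{3530} = 3363 \cdot \frac{3}{379} - \frac{1507}{3530} = \frac{10089}{379} - \frac{1507}{3530} = \frac{35043017}{1337870}$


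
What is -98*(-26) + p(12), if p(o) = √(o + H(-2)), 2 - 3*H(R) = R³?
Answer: 2548 + √138/3 ≈ 2551.9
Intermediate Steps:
H(R) = ⅔ - R³/3
p(o) = √(10/3 + o) (p(o) = √(o + (⅔ - ⅓*(-2)³)) = √(o + (⅔ - ⅓*(-8))) = √(o + (⅔ + 8/3)) = √(o + 10/3) = √(10/3 + o))
-98*(-26) + p(12) = -98*(-26) + √(30 + 9*12)/3 = 2548 + √(30 + 108)/3 = 2548 + √138/3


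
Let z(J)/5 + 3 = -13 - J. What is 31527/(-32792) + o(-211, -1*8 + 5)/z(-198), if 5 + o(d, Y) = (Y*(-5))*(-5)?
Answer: -3131293/2984072 ≈ -1.0493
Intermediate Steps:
o(d, Y) = -5 + 25*Y (o(d, Y) = -5 + (Y*(-5))*(-5) = -5 - 5*Y*(-5) = -5 + 25*Y)
z(J) = -80 - 5*J (z(J) = -15 + 5*(-13 - J) = -15 + (-65 - 5*J) = -80 - 5*J)
31527/(-32792) + o(-211, -1*8 + 5)/z(-198) = 31527/(-32792) + (-5 + 25*(-1*8 + 5))/(-80 - 5*(-198)) = 31527*(-1/32792) + (-5 + 25*(-8 + 5))/(-80 + 990) = -31527/32792 + (-5 + 25*(-3))/910 = -31527/32792 + (-5 - 75)*(1/910) = -31527/32792 - 80*1/910 = -31527/32792 - 8/91 = -3131293/2984072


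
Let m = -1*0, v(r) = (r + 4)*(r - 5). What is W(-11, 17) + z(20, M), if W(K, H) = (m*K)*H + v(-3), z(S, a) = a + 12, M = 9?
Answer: 13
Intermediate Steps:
v(r) = (-5 + r)*(4 + r) (v(r) = (4 + r)*(-5 + r) = (-5 + r)*(4 + r))
m = 0
z(S, a) = 12 + a
W(K, H) = -8 (W(K, H) = (0*K)*H + (-20 + (-3)² - 1*(-3)) = 0*H + (-20 + 9 + 3) = 0 - 8 = -8)
W(-11, 17) + z(20, M) = -8 + (12 + 9) = -8 + 21 = 13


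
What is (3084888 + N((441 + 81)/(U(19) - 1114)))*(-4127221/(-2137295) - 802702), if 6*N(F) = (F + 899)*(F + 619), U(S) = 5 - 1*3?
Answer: -326170493170454891990243/127880289120 ≈ -2.5506e+12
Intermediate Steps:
U(S) = 2 (U(S) = 5 - 3 = 2)
N(F) = (619 + F)*(899 + F)/6 (N(F) = ((F + 899)*(F + 619))/6 = ((899 + F)*(619 + F))/6 = ((619 + F)*(899 + F))/6 = (619 + F)*(899 + F)/6)
(3084888 + N((441 + 81)/(U(19) - 1114)))*(-4127221/(-2137295) - 802702) = (3084888 + (556481/6 + 253*((441 + 81)/(2 - 1114)) + ((441 + 81)/(2 - 1114))²/6))*(-4127221/(-2137295) - 802702) = (3084888 + (556481/6 + 253*(522/(-1112)) + (522/(-1112))²/6))*(-4127221*(-1/2137295) - 802702) = (3084888 + (556481/6 + 253*(522*(-1/1112)) + (522*(-1/1112))²/6))*(4127221/2137295 - 802702) = (3084888 + (556481/6 + 253*(-261/556) + (-261/556)²/6))*(-1715606843869/2137295) = (3084888 + (556481/6 - 66033/556 + (⅙)*(68121/309136)))*(-1715606843869/2137295) = (3084888 + (556481/6 - 66033/556 + 22707/618272))*(-1715606843869/2137295) = (3084888 + 171808092449/1854816)*(-1715606843869/2137295) = (5893707713057/1854816)*(-1715606843869/2137295) = -326170493170454891990243/127880289120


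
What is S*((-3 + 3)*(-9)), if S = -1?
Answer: 0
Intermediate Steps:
S*((-3 + 3)*(-9)) = -(-3 + 3)*(-9) = -0*(-9) = -1*0 = 0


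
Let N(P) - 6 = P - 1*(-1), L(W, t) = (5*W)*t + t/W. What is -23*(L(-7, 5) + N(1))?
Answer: 27002/7 ≈ 3857.4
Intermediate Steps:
L(W, t) = t/W + 5*W*t (L(W, t) = 5*W*t + t/W = t/W + 5*W*t)
N(P) = 7 + P (N(P) = 6 + (P - 1*(-1)) = 6 + (P + 1) = 6 + (1 + P) = 7 + P)
-23*(L(-7, 5) + N(1)) = -23*((5/(-7) + 5*(-7)*5) + (7 + 1)) = -23*((5*(-1/7) - 175) + 8) = -23*((-5/7 - 175) + 8) = -23*(-1230/7 + 8) = -23*(-1174/7) = 27002/7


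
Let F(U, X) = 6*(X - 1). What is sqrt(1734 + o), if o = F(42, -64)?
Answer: 8*sqrt(21) ≈ 36.661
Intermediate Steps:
F(U, X) = -6 + 6*X (F(U, X) = 6*(-1 + X) = -6 + 6*X)
o = -390 (o = -6 + 6*(-64) = -6 - 384 = -390)
sqrt(1734 + o) = sqrt(1734 - 390) = sqrt(1344) = 8*sqrt(21)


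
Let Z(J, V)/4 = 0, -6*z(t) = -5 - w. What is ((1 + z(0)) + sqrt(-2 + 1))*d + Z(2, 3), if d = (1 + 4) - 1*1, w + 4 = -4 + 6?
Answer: 6 + 4*I ≈ 6.0 + 4.0*I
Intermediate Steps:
w = -2 (w = -4 + (-4 + 6) = -4 + 2 = -2)
z(t) = 1/2 (z(t) = -(-5 - 1*(-2))/6 = -(-5 + 2)/6 = -1/6*(-3) = 1/2)
Z(J, V) = 0 (Z(J, V) = 4*0 = 0)
d = 4 (d = 5 - 1 = 4)
((1 + z(0)) + sqrt(-2 + 1))*d + Z(2, 3) = ((1 + 1/2) + sqrt(-2 + 1))*4 + 0 = (3/2 + sqrt(-1))*4 + 0 = (3/2 + I)*4 + 0 = (6 + 4*I) + 0 = 6 + 4*I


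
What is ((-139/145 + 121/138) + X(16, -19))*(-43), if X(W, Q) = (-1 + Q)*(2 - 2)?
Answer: 70391/20010 ≈ 3.5178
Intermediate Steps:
X(W, Q) = 0 (X(W, Q) = (-1 + Q)*0 = 0)
((-139/145 + 121/138) + X(16, -19))*(-43) = ((-139/145 + 121/138) + 0)*(-43) = (-1637/20010 + 0)*(-43) = -1637/20010*(-43) = 70391/20010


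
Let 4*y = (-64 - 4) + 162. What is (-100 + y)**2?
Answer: 23409/4 ≈ 5852.3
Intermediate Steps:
y = 47/2 (y = ((-64 - 4) + 162)/4 = (-68 + 162)/4 = (1/4)*94 = 47/2 ≈ 23.500)
(-100 + y)**2 = (-100 + 47/2)**2 = (-153/2)**2 = 23409/4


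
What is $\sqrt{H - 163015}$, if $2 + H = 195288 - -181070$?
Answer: $\sqrt{213341} \approx 461.89$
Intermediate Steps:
$H = 376356$ ($H = -2 + \left(195288 - -181070\right) = -2 + \left(195288 + 181070\right) = -2 + 376358 = 376356$)
$\sqrt{H - 163015} = \sqrt{376356 - 163015} = \sqrt{213341}$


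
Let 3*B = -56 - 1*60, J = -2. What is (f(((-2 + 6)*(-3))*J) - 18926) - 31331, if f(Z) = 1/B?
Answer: -5829815/116 ≈ -50257.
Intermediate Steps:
B = -116/3 (B = (-56 - 1*60)/3 = (-56 - 60)/3 = (⅓)*(-116) = -116/3 ≈ -38.667)
f(Z) = -3/116 (f(Z) = 1/(-116/3) = -3/116)
(f(((-2 + 6)*(-3))*J) - 18926) - 31331 = (-3/116 - 18926) - 31331 = -2195419/116 - 31331 = -5829815/116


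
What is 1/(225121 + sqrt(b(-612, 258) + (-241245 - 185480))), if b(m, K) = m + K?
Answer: 225121/50679891720 - I*sqrt(427079)/50679891720 ≈ 4.442e-6 - 1.2895e-8*I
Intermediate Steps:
b(m, K) = K + m
1/(225121 + sqrt(b(-612, 258) + (-241245 - 185480))) = 1/(225121 + sqrt((258 - 612) + (-241245 - 185480))) = 1/(225121 + sqrt(-354 - 426725)) = 1/(225121 + sqrt(-427079)) = 1/(225121 + I*sqrt(427079))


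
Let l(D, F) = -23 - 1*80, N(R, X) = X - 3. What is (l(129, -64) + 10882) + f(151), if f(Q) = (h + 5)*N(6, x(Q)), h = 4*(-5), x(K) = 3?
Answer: 10779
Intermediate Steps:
N(R, X) = -3 + X
h = -20
f(Q) = 0 (f(Q) = (-20 + 5)*(-3 + 3) = -15*0 = 0)
l(D, F) = -103 (l(D, F) = -23 - 80 = -103)
(l(129, -64) + 10882) + f(151) = (-103 + 10882) + 0 = 10779 + 0 = 10779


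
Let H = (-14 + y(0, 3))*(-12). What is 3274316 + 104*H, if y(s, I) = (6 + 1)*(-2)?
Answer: 3309260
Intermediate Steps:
y(s, I) = -14 (y(s, I) = 7*(-2) = -14)
H = 336 (H = (-14 - 14)*(-12) = -28*(-12) = 336)
3274316 + 104*H = 3274316 + 104*336 = 3274316 + 34944 = 3309260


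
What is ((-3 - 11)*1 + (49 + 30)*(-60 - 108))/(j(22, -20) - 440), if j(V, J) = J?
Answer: 6643/230 ≈ 28.883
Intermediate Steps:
((-3 - 11)*1 + (49 + 30)*(-60 - 108))/(j(22, -20) - 440) = ((-3 - 11)*1 + (49 + 30)*(-60 - 108))/(-20 - 440) = (-14*1 + 79*(-168))/(-460) = (-14 - 13272)*(-1/460) = -13286*(-1/460) = 6643/230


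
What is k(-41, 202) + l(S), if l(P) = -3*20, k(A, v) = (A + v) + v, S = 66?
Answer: 303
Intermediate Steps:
k(A, v) = A + 2*v
l(P) = -60
k(-41, 202) + l(S) = (-41 + 2*202) - 60 = (-41 + 404) - 60 = 363 - 60 = 303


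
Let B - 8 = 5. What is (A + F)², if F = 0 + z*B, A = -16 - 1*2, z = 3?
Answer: 441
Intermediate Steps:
B = 13 (B = 8 + 5 = 13)
A = -18 (A = -16 - 2 = -18)
F = 39 (F = 0 + 3*13 = 0 + 39 = 39)
(A + F)² = (-18 + 39)² = 21² = 441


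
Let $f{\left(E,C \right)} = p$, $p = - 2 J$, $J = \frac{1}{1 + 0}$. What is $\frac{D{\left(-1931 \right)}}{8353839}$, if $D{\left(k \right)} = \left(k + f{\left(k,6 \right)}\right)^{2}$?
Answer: $\frac{3736489}{8353839} \approx 0.44728$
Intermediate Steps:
$J = 1$ ($J = 1^{-1} = 1$)
$p = -2$ ($p = \left(-2\right) 1 = -2$)
$f{\left(E,C \right)} = -2$
$D{\left(k \right)} = \left(-2 + k\right)^{2}$ ($D{\left(k \right)} = \left(k - 2\right)^{2} = \left(-2 + k\right)^{2}$)
$\frac{D{\left(-1931 \right)}}{8353839} = \frac{\left(-2 - 1931\right)^{2}}{8353839} = \left(-1933\right)^{2} \cdot \frac{1}{8353839} = 3736489 \cdot \frac{1}{8353839} = \frac{3736489}{8353839}$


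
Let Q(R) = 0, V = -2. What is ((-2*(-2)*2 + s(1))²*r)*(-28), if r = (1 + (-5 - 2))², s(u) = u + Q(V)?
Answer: -81648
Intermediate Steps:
s(u) = u (s(u) = u + 0 = u)
r = 36 (r = (1 - 7)² = (-6)² = 36)
((-2*(-2)*2 + s(1))²*r)*(-28) = ((-2*(-2)*2 + 1)²*36)*(-28) = ((4*2 + 1)²*36)*(-28) = ((8 + 1)²*36)*(-28) = (9²*36)*(-28) = (81*36)*(-28) = 2916*(-28) = -81648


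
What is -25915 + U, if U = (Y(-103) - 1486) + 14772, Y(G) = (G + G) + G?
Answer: -12938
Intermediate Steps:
Y(G) = 3*G (Y(G) = 2*G + G = 3*G)
U = 12977 (U = (3*(-103) - 1486) + 14772 = (-309 - 1486) + 14772 = -1795 + 14772 = 12977)
-25915 + U = -25915 + 12977 = -12938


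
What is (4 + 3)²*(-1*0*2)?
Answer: 0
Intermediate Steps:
(4 + 3)²*(-1*0*2) = 7²*(0*2) = 49*0 = 0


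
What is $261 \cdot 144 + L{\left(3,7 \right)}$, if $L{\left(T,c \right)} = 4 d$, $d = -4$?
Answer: $37568$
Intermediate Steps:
$L{\left(T,c \right)} = -16$ ($L{\left(T,c \right)} = 4 \left(-4\right) = -16$)
$261 \cdot 144 + L{\left(3,7 \right)} = 261 \cdot 144 - 16 = 37584 - 16 = 37568$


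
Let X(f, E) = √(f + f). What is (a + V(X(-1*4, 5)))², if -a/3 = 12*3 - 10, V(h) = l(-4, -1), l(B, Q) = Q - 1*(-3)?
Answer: 5776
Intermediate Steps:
X(f, E) = √2*√f (X(f, E) = √(2*f) = √2*√f)
l(B, Q) = 3 + Q (l(B, Q) = Q + 3 = 3 + Q)
V(h) = 2 (V(h) = 3 - 1 = 2)
a = -78 (a = -3*(12*3 - 10) = -3*(36 - 10) = -3*26 = -78)
(a + V(X(-1*4, 5)))² = (-78 + 2)² = (-76)² = 5776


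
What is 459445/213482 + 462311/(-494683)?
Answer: 128584554033/105605916206 ≈ 1.2176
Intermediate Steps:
459445/213482 + 462311/(-494683) = 459445*(1/213482) + 462311*(-1/494683) = 459445/213482 - 462311/494683 = 128584554033/105605916206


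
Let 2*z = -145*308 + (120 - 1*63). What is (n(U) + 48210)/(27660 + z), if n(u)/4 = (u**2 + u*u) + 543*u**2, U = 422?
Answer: 776542660/10717 ≈ 72459.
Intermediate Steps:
n(u) = 2180*u**2 (n(u) = 4*((u**2 + u*u) + 543*u**2) = 4*((u**2 + u**2) + 543*u**2) = 4*(2*u**2 + 543*u**2) = 4*(545*u**2) = 2180*u**2)
z = -44603/2 (z = (-145*308 + (120 - 1*63))/2 = (-44660 + (120 - 63))/2 = (-44660 + 57)/2 = (1/2)*(-44603) = -44603/2 ≈ -22302.)
(n(U) + 48210)/(27660 + z) = (2180*422**2 + 48210)/(27660 - 44603/2) = (2180*178084 + 48210)/(10717/2) = (388223120 + 48210)*(2/10717) = 388271330*(2/10717) = 776542660/10717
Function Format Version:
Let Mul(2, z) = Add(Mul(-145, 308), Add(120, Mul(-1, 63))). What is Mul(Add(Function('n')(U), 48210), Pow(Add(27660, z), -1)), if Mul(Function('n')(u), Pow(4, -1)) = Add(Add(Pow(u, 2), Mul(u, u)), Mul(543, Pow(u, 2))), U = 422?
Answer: Rational(776542660, 10717) ≈ 72459.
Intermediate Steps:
Function('n')(u) = Mul(2180, Pow(u, 2)) (Function('n')(u) = Mul(4, Add(Add(Pow(u, 2), Mul(u, u)), Mul(543, Pow(u, 2)))) = Mul(4, Add(Add(Pow(u, 2), Pow(u, 2)), Mul(543, Pow(u, 2)))) = Mul(4, Add(Mul(2, Pow(u, 2)), Mul(543, Pow(u, 2)))) = Mul(4, Mul(545, Pow(u, 2))) = Mul(2180, Pow(u, 2)))
z = Rational(-44603, 2) (z = Mul(Rational(1, 2), Add(Mul(-145, 308), Add(120, Mul(-1, 63)))) = Mul(Rational(1, 2), Add(-44660, Add(120, -63))) = Mul(Rational(1, 2), Add(-44660, 57)) = Mul(Rational(1, 2), -44603) = Rational(-44603, 2) ≈ -22302.)
Mul(Add(Function('n')(U), 48210), Pow(Add(27660, z), -1)) = Mul(Add(Mul(2180, Pow(422, 2)), 48210), Pow(Add(27660, Rational(-44603, 2)), -1)) = Mul(Add(Mul(2180, 178084), 48210), Pow(Rational(10717, 2), -1)) = Mul(Add(388223120, 48210), Rational(2, 10717)) = Mul(388271330, Rational(2, 10717)) = Rational(776542660, 10717)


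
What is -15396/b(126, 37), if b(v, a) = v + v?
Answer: -1283/21 ≈ -61.095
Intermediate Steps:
b(v, a) = 2*v
-15396/b(126, 37) = -15396/(2*126) = -15396/252 = -15396*1/252 = -1283/21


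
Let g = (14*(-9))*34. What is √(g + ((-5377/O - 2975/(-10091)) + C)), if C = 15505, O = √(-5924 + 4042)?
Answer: √(4047162322155393224 + 1030452715175434*I*√1882)/18991262 ≈ 105.93 + 0.58502*I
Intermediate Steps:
O = I*√1882 (O = √(-1882) = I*√1882 ≈ 43.382*I)
g = -4284 (g = -126*34 = -4284)
√(g + ((-5377/O - 2975/(-10091)) + C)) = √(-4284 + ((-5377*(-I*√1882/1882) - 2975/(-10091)) + 15505)) = √(-4284 + ((-(-5377)*I*√1882/1882 - 2975*(-1/10091)) + 15505)) = √(-4284 + ((5377*I*√1882/1882 + 2975/10091) + 15505)) = √(-4284 + ((2975/10091 + 5377*I*√1882/1882) + 15505)) = √(-4284 + (156463930/10091 + 5377*I*√1882/1882)) = √(113234086/10091 + 5377*I*√1882/1882)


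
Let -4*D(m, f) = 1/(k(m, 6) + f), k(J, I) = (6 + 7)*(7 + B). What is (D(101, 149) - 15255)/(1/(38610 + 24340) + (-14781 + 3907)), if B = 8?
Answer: 660687979475/470948589712 ≈ 1.4029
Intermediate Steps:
k(J, I) = 195 (k(J, I) = (6 + 7)*(7 + 8) = 13*15 = 195)
D(m, f) = -1/(4*(195 + f))
(D(101, 149) - 15255)/(1/(38610 + 24340) + (-14781 + 3907)) = (-1/(780 + 4*149) - 15255)/(1/(38610 + 24340) + (-14781 + 3907)) = (-1/(780 + 596) - 15255)/(1/62950 - 10874) = (-1/1376 - 15255)/(1/62950 - 10874) = (-1*1/1376 - 15255)/(-684518299/62950) = (-1/1376 - 15255)*(-62950/684518299) = -20990881/1376*(-62950/684518299) = 660687979475/470948589712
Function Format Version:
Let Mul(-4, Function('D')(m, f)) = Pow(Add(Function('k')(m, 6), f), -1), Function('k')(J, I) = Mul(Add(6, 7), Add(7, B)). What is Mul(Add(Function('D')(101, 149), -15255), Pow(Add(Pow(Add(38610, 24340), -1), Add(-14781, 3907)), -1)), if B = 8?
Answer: Rational(660687979475, 470948589712) ≈ 1.4029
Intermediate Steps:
Function('k')(J, I) = 195 (Function('k')(J, I) = Mul(Add(6, 7), Add(7, 8)) = Mul(13, 15) = 195)
Function('D')(m, f) = Mul(Rational(-1, 4), Pow(Add(195, f), -1))
Mul(Add(Function('D')(101, 149), -15255), Pow(Add(Pow(Add(38610, 24340), -1), Add(-14781, 3907)), -1)) = Mul(Add(Mul(-1, Pow(Add(780, Mul(4, 149)), -1)), -15255), Pow(Add(Pow(Add(38610, 24340), -1), Add(-14781, 3907)), -1)) = Mul(Add(Mul(-1, Pow(Add(780, 596), -1)), -15255), Pow(Add(Pow(62950, -1), -10874), -1)) = Mul(Add(Mul(-1, Pow(1376, -1)), -15255), Pow(Add(Rational(1, 62950), -10874), -1)) = Mul(Add(Mul(-1, Rational(1, 1376)), -15255), Pow(Rational(-684518299, 62950), -1)) = Mul(Add(Rational(-1, 1376), -15255), Rational(-62950, 684518299)) = Mul(Rational(-20990881, 1376), Rational(-62950, 684518299)) = Rational(660687979475, 470948589712)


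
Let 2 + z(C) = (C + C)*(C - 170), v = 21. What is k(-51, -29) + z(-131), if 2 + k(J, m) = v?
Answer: 78879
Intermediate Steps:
k(J, m) = 19 (k(J, m) = -2 + 21 = 19)
z(C) = -2 + 2*C*(-170 + C) (z(C) = -2 + (C + C)*(C - 170) = -2 + (2*C)*(-170 + C) = -2 + 2*C*(-170 + C))
k(-51, -29) + z(-131) = 19 + (-2 - 340*(-131) + 2*(-131)**2) = 19 + (-2 + 44540 + 2*17161) = 19 + (-2 + 44540 + 34322) = 19 + 78860 = 78879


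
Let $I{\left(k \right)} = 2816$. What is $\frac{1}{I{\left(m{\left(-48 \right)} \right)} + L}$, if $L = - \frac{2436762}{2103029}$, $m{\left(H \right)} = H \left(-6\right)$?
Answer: $\frac{2103029}{5919692902} \approx 0.00035526$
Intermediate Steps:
$m{\left(H \right)} = - 6 H$
$L = - \frac{2436762}{2103029}$ ($L = \left(-2436762\right) \frac{1}{2103029} = - \frac{2436762}{2103029} \approx -1.1587$)
$\frac{1}{I{\left(m{\left(-48 \right)} \right)} + L} = \frac{1}{2816 - \frac{2436762}{2103029}} = \frac{1}{\frac{5919692902}{2103029}} = \frac{2103029}{5919692902}$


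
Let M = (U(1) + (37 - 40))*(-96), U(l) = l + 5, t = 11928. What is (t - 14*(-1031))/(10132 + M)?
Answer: 13181/4922 ≈ 2.6780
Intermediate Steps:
U(l) = 5 + l
M = -288 (M = ((5 + 1) + (37 - 40))*(-96) = (6 - 3)*(-96) = 3*(-96) = -288)
(t - 14*(-1031))/(10132 + M) = (11928 - 14*(-1031))/(10132 - 288) = (11928 + 14434)/9844 = 26362*(1/9844) = 13181/4922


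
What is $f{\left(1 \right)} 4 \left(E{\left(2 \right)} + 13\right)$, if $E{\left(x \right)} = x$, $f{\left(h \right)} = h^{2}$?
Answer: $60$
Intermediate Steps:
$f{\left(1 \right)} 4 \left(E{\left(2 \right)} + 13\right) = 1^{2} \cdot 4 \left(2 + 13\right) = 1 \cdot 4 \cdot 15 = 4 \cdot 15 = 60$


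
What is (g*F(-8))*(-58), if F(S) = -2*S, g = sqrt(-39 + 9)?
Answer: -928*I*sqrt(30) ≈ -5082.9*I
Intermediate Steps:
g = I*sqrt(30) (g = sqrt(-30) = I*sqrt(30) ≈ 5.4772*I)
(g*F(-8))*(-58) = ((I*sqrt(30))*(-2*(-8)))*(-58) = ((I*sqrt(30))*16)*(-58) = (16*I*sqrt(30))*(-58) = -928*I*sqrt(30)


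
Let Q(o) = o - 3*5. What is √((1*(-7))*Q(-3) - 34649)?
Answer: I*√34523 ≈ 185.8*I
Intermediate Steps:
Q(o) = -15 + o (Q(o) = o - 15 = -15 + o)
√((1*(-7))*Q(-3) - 34649) = √((1*(-7))*(-15 - 3) - 34649) = √(-7*(-18) - 34649) = √(126 - 34649) = √(-34523) = I*√34523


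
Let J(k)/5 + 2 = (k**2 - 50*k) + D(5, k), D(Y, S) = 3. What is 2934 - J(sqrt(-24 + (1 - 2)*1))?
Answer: 3054 + 1250*I ≈ 3054.0 + 1250.0*I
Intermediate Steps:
J(k) = 5 - 250*k + 5*k**2 (J(k) = -10 + 5*((k**2 - 50*k) + 3) = -10 + 5*(3 + k**2 - 50*k) = -10 + (15 - 250*k + 5*k**2) = 5 - 250*k + 5*k**2)
2934 - J(sqrt(-24 + (1 - 2)*1)) = 2934 - (5 - 250*sqrt(-24 + (1 - 2)*1) + 5*(sqrt(-24 + (1 - 2)*1))**2) = 2934 - (5 - 250*sqrt(-24 - 1*1) + 5*(sqrt(-24 - 1*1))**2) = 2934 - (5 - 250*sqrt(-24 - 1) + 5*(sqrt(-24 - 1))**2) = 2934 - (5 - 1250*I + 5*(sqrt(-25))**2) = 2934 - (5 - 1250*I + 5*(5*I)**2) = 2934 - (5 - 1250*I + 5*(-25)) = 2934 - (5 - 1250*I - 125) = 2934 - (-120 - 1250*I) = 2934 + (120 + 1250*I) = 3054 + 1250*I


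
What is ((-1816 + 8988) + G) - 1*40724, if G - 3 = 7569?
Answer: -25980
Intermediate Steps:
G = 7572 (G = 3 + 7569 = 7572)
((-1816 + 8988) + G) - 1*40724 = ((-1816 + 8988) + 7572) - 1*40724 = (7172 + 7572) - 40724 = 14744 - 40724 = -25980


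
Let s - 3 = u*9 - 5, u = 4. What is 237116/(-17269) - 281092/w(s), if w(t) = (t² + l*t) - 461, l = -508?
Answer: 923505816/286268213 ≈ 3.2260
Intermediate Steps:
s = 34 (s = 3 + (4*9 - 5) = 3 + (36 - 5) = 3 + 31 = 34)
w(t) = -461 + t² - 508*t (w(t) = (t² - 508*t) - 461 = -461 + t² - 508*t)
237116/(-17269) - 281092/w(s) = 237116/(-17269) - 281092/(-461 + 34² - 508*34) = 237116*(-1/17269) - 281092/(-461 + 1156 - 17272) = -237116/17269 - 281092/(-16577) = -237116/17269 - 281092*(-1/16577) = -237116/17269 + 281092/16577 = 923505816/286268213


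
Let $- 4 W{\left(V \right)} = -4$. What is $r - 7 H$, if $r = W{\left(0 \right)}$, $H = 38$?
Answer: $-265$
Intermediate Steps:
$W{\left(V \right)} = 1$ ($W{\left(V \right)} = \left(- \frac{1}{4}\right) \left(-4\right) = 1$)
$r = 1$
$r - 7 H = 1 - 266 = -265$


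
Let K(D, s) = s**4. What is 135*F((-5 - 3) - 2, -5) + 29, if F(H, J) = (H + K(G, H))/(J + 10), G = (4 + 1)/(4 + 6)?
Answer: 269759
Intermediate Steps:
G = 1/2 (G = 5/10 = 5*(1/10) = 1/2 ≈ 0.50000)
F(H, J) = (H + H**4)/(10 + J) (F(H, J) = (H + H**4)/(J + 10) = (H + H**4)/(10 + J))
135*F((-5 - 3) - 2, -5) + 29 = 135*((((-5 - 3) - 2) + ((-5 - 3) - 2)**4)/(10 - 5)) + 29 = 135*(((-8 - 2) + (-8 - 2)**4)/5) + 29 = 135*((-10 + (-10)**4)/5) + 29 = 135*((-10 + 10000)/5) + 29 = 135*((1/5)*9990) + 29 = 135*1998 + 29 = 269730 + 29 = 269759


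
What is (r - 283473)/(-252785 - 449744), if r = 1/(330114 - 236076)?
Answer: 26657233973/66064422102 ≈ 0.40350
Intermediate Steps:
r = 1/94038 ≈ 1.0634e-5
(r - 283473)/(-252785 - 449744) = (1/94038 - 283473)/(-252785 - 449744) = -26657233973/94038/(-702529) = -26657233973/94038*(-1/702529) = 26657233973/66064422102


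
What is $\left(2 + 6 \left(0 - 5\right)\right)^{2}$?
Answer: $784$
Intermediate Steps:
$\left(2 + 6 \left(0 - 5\right)\right)^{2} = \left(2 + 6 \left(-5\right)\right)^{2} = \left(2 - 30\right)^{2} = \left(-28\right)^{2} = 784$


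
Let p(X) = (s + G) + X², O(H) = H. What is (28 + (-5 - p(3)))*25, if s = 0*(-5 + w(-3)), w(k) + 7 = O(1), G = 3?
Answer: 275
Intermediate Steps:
w(k) = -6 (w(k) = -7 + 1 = -6)
s = 0 (s = 0*(-5 - 6) = 0*(-11) = 0)
p(X) = 3 + X² (p(X) = (0 + 3) + X² = 3 + X²)
(28 + (-5 - p(3)))*25 = (28 + (-5 - (3 + 3²)))*25 = (28 + (-5 - (3 + 9)))*25 = (28 + (-5 - 1*12))*25 = (28 + (-5 - 12))*25 = (28 - 17)*25 = 11*25 = 275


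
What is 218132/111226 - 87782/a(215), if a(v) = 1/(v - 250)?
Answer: 170863821876/55613 ≈ 3.0724e+6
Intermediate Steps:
a(v) = 1/(-250 + v)
218132/111226 - 87782/a(215) = 218132/111226 - 87782/(1/(-250 + 215)) = 218132*(1/111226) - 87782/(1/(-35)) = 109066/55613 - 87782/(-1/35) = 109066/55613 - 87782*(-35) = 109066/55613 + 3072370 = 170863821876/55613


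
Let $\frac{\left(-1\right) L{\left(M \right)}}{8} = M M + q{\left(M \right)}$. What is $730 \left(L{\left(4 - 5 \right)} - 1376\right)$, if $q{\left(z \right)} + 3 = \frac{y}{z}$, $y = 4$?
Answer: $-969440$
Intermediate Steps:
$q{\left(z \right)} = -3 + \frac{4}{z}$
$L{\left(M \right)} = 24 - \frac{32}{M} - 8 M^{2}$ ($L{\left(M \right)} = - 8 \left(M M - \left(3 - \frac{4}{M}\right)\right) = - 8 \left(M^{2} - \left(3 - \frac{4}{M}\right)\right) = - 8 \left(-3 + M^{2} + \frac{4}{M}\right) = 24 - \frac{32}{M} - 8 M^{2}$)
$730 \left(L{\left(4 - 5 \right)} - 1376\right) = 730 \left(\left(24 - \frac{32}{4 - 5} - 8 \left(4 - 5\right)^{2}\right) - 1376\right) = 730 \left(\left(24 - \frac{32}{-1} - 8 \left(-1\right)^{2}\right) - 1376\right) = 730 \left(\left(24 - -32 - 8\right) - 1376\right) = 730 \left(\left(24 + 32 - 8\right) - 1376\right) = 730 \left(48 - 1376\right) = 730 \left(-1328\right) = -969440$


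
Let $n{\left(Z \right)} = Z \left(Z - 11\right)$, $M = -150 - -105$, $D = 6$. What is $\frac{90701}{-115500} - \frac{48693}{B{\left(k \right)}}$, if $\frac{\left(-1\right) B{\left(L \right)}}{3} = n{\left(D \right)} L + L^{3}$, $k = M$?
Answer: $- \frac{2725813}{2821500} \approx -0.96609$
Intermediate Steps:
$M = -45$ ($M = -150 + 105 = -45$)
$n{\left(Z \right)} = Z \left(-11 + Z\right)$
$k = -45$
$B{\left(L \right)} = - 3 L^{3} + 90 L$ ($B{\left(L \right)} = - 3 \left(6 \left(-11 + 6\right) L + L^{3}\right) = - 3 \left(6 \left(-5\right) L + L^{3}\right) = - 3 \left(- 30 L + L^{3}\right) = - 3 \left(L^{3} - 30 L\right) = - 3 L^{3} + 90 L$)
$\frac{90701}{-115500} - \frac{48693}{B{\left(k \right)}} = \frac{90701}{-115500} - \frac{48693}{3 \left(-45\right) \left(30 - \left(-45\right)^{2}\right)} = 90701 \left(- \frac{1}{115500}\right) - \frac{48693}{3 \left(-45\right) \left(30 - 2025\right)} = - \frac{90701}{115500} - \frac{48693}{3 \left(-45\right) \left(30 - 2025\right)} = - \frac{90701}{115500} - \frac{48693}{3 \left(-45\right) \left(-1995\right)} = - \frac{90701}{115500} - \frac{48693}{269325} = - \frac{90701}{115500} - \frac{16231}{89775} = - \frac{2725813}{2821500}$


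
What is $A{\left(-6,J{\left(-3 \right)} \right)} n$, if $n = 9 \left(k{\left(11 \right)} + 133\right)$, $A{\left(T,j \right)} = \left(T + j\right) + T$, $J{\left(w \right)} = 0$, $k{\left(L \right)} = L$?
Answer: $-15552$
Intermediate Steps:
$A{\left(T,j \right)} = j + 2 T$
$n = 1296$ ($n = 9 \left(11 + 133\right) = 9 \cdot 144 = 1296$)
$A{\left(-6,J{\left(-3 \right)} \right)} n = \left(0 + 2 \left(-6\right)\right) 1296 = \left(0 - 12\right) 1296 = \left(-12\right) 1296 = -15552$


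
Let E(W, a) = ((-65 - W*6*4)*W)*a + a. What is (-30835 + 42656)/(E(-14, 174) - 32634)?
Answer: -11821/692616 ≈ -0.017067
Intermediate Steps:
E(W, a) = a + W*a*(-65 - 24*W) (E(W, a) = ((-65 - 6*W*4)*W)*a + a = ((-65 - 24*W)*W)*a + a = (W*(-65 - 24*W))*a + a = W*a*(-65 - 24*W) + a = a + W*a*(-65 - 24*W))
(-30835 + 42656)/(E(-14, 174) - 32634) = (-30835 + 42656)/(174*(1 - 65*(-14) - 24*(-14)²) - 32634) = 11821/(174*(1 + 910 - 24*196) - 32634) = 11821/(174*(1 + 910 - 4704) - 32634) = 11821/(174*(-3793) - 32634) = 11821/(-659982 - 32634) = 11821/(-692616) = 11821*(-1/692616) = -11821/692616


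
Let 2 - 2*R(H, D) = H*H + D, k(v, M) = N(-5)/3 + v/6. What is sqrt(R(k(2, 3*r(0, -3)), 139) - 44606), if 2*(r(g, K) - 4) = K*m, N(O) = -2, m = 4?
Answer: I*sqrt(402071)/3 ≈ 211.36*I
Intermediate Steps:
r(g, K) = 4 + 2*K (r(g, K) = 4 + (K*4)/2 = 4 + (4*K)/2 = 4 + 2*K)
k(v, M) = -2/3 + v/6
R(H, D) = 1 - D/2 - H**2/2 (R(H, D) = 1 - (H*H + D)/2 = 1 - (H**2 + D)/2 = 1 - (D + H**2)/2 = 1 + (-D/2 - H**2/2) = 1 - D/2 - H**2/2)
sqrt(R(k(2, 3*r(0, -3)), 139) - 44606) = sqrt((1 - 1/2*139 - (-2/3 + (1/6)*2)**2/2) - 44606) = sqrt((1 - 139/2 - (-2/3 + 1/3)**2/2) - 44606) = sqrt((1 - 139/2 - (-1/3)**2/2) - 44606) = sqrt((1 - 139/2 - 1/2*1/9) - 44606) = sqrt((1 - 139/2 - 1/18) - 44606) = sqrt(-617/9 - 44606) = sqrt(-402071/9) = I*sqrt(402071)/3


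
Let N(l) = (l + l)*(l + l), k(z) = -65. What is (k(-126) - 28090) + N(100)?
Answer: 11845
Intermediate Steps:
N(l) = 4*l² (N(l) = (2*l)*(2*l) = 4*l²)
(k(-126) - 28090) + N(100) = (-65 - 28090) + 4*100² = -28155 + 4*10000 = -28155 + 40000 = 11845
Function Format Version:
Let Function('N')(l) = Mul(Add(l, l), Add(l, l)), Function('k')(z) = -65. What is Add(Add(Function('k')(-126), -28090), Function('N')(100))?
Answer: 11845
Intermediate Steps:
Function('N')(l) = Mul(4, Pow(l, 2)) (Function('N')(l) = Mul(Mul(2, l), Mul(2, l)) = Mul(4, Pow(l, 2)))
Add(Add(Function('k')(-126), -28090), Function('N')(100)) = Add(Add(-65, -28090), Mul(4, Pow(100, 2))) = Add(-28155, Mul(4, 10000)) = Add(-28155, 40000) = 11845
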